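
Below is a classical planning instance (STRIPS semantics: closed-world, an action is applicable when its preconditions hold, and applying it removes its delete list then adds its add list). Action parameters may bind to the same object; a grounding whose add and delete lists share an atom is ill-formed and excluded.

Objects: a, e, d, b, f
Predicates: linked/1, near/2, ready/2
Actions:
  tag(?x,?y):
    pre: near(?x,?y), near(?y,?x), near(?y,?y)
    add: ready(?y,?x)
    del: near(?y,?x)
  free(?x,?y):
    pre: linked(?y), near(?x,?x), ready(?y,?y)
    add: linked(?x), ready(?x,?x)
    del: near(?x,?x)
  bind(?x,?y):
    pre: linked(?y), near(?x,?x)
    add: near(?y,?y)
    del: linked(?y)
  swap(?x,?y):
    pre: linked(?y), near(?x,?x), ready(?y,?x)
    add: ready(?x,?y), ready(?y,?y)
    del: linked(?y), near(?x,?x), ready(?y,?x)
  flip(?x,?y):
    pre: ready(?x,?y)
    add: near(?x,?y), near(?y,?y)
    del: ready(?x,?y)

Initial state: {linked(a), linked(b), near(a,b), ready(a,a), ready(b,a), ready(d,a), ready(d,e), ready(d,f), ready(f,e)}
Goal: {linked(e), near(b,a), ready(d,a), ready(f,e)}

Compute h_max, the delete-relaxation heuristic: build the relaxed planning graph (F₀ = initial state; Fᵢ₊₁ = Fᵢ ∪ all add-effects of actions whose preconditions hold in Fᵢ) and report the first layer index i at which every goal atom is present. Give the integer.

F0 = init (9 atoms)
F1 = F0 ∪ {near(a,a), near(b,a), near(d,a), near(d,e), near(d,f), near(e,e), near(f,e), near(f,f)}  (17 atoms)
F2 = F1 ∪ {linked(e), linked(f), near(b,b), ready(a,b), ready(b,b), ready(e,e), ready(f,f)}  (24 atoms)
goal ⊆ F2  ⇒  h_max = 2

2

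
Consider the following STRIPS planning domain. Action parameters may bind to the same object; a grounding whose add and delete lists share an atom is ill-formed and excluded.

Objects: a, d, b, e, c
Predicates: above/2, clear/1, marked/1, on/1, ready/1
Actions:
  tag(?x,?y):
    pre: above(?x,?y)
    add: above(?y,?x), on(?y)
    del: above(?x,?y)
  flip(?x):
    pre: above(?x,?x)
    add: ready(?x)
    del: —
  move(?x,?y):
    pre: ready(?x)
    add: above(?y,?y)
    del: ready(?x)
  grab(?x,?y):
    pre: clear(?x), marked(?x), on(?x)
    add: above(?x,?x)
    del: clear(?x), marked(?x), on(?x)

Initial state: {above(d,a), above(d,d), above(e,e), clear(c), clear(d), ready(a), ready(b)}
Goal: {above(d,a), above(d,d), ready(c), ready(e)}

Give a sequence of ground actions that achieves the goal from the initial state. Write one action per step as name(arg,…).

flip(e); move(a,c); flip(c)

1. flip(e)  →  {above(d,a), above(d,d), above(e,e), clear(c), clear(d), ready(a), ready(b), ready(e)}
2. move(a,c)  →  {above(c,c), above(d,a), above(d,d), above(e,e), clear(c), clear(d), ready(b), ready(e)}
3. flip(c)  →  {above(c,c), above(d,a), above(d,d), above(e,e), clear(c), clear(d), ready(b), ready(c), ready(e)}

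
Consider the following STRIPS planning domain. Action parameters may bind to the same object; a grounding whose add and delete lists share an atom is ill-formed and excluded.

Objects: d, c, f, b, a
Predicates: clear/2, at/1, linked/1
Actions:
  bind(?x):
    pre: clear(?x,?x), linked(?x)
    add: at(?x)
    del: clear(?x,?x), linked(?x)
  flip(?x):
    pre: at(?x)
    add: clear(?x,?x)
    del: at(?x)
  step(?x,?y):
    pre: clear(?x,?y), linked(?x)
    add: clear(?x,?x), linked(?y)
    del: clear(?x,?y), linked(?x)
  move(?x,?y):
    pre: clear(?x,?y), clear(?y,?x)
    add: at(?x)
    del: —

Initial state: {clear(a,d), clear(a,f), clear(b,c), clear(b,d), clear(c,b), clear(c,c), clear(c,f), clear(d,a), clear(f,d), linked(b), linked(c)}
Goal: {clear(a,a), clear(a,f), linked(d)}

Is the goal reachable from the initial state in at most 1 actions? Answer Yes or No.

No

1. step(b,d)  →  {clear(a,d), clear(a,f), clear(b,b), clear(b,c), clear(c,b), clear(c,c), clear(c,f), clear(d,a), clear(f,d), linked(c), linked(d)}
2. step(d,a)  →  {clear(a,d), clear(a,f), clear(b,b), clear(b,c), clear(c,b), clear(c,c), clear(c,f), clear(d,d), clear(f,d), linked(a), linked(c)}
3. step(a,d)  →  {clear(a,a), clear(a,f), clear(b,b), clear(b,c), clear(c,b), clear(c,c), clear(c,f), clear(d,d), clear(f,d), linked(c), linked(d)}
optimal plan length = 3; 3 > 1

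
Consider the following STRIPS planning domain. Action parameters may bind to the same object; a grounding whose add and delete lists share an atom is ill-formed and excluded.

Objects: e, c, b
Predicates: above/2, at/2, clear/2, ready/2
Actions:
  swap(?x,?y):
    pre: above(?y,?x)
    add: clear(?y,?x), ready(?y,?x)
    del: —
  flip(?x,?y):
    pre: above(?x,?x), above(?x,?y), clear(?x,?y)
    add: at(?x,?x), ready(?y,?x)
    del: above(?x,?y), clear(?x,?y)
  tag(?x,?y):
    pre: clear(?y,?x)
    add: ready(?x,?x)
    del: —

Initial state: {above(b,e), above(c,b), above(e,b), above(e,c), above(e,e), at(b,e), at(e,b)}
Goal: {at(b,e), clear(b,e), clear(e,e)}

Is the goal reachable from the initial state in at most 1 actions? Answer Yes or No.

1. swap(e,e)  →  {above(b,e), above(c,b), above(e,b), above(e,c), above(e,e), at(b,e), at(e,b), clear(e,e), ready(e,e)}
2. swap(e,b)  →  {above(b,e), above(c,b), above(e,b), above(e,c), above(e,e), at(b,e), at(e,b), clear(b,e), clear(e,e), ready(b,e), ready(e,e)}
optimal plan length = 2; 2 > 1

No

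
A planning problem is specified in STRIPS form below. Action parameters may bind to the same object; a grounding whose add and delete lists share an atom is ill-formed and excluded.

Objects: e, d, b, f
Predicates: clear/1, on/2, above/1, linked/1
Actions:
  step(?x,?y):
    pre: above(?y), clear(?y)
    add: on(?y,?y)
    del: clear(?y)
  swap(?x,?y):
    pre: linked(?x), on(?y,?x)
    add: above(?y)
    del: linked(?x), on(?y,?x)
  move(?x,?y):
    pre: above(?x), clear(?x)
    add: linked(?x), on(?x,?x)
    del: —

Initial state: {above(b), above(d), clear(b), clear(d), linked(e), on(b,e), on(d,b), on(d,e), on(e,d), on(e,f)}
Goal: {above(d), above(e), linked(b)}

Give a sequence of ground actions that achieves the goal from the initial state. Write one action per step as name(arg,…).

1. move(d,e)  →  {above(b), above(d), clear(b), clear(d), linked(d), linked(e), on(b,e), on(d,b), on(d,d), on(d,e), on(e,d), on(e,f)}
2. swap(d,e)  →  {above(b), above(d), above(e), clear(b), clear(d), linked(e), on(b,e), on(d,b), on(d,d), on(d,e), on(e,f)}
3. move(b,e)  →  {above(b), above(d), above(e), clear(b), clear(d), linked(b), linked(e), on(b,b), on(b,e), on(d,b), on(d,d), on(d,e), on(e,f)}

move(d,e); swap(d,e); move(b,e)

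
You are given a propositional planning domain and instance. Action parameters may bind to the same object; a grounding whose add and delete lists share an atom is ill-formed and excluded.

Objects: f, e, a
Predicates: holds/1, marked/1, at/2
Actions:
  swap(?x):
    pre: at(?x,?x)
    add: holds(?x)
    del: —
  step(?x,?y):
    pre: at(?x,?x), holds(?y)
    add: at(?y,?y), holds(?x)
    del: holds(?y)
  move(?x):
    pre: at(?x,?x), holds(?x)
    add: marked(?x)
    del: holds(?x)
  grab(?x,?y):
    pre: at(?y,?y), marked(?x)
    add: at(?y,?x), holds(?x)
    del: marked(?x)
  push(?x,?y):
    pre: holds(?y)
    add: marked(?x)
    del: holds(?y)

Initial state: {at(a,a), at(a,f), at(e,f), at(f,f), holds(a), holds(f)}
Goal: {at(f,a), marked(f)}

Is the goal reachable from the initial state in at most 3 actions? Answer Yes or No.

Yes

1. move(f)  →  {at(a,a), at(a,f), at(e,f), at(f,f), holds(a), marked(f)}
2. move(a)  →  {at(a,a), at(a,f), at(e,f), at(f,f), marked(a), marked(f)}
3. grab(a,f)  →  {at(a,a), at(a,f), at(e,f), at(f,a), at(f,f), holds(a), marked(f)}
optimal plan length = 3; 3 ≤ 3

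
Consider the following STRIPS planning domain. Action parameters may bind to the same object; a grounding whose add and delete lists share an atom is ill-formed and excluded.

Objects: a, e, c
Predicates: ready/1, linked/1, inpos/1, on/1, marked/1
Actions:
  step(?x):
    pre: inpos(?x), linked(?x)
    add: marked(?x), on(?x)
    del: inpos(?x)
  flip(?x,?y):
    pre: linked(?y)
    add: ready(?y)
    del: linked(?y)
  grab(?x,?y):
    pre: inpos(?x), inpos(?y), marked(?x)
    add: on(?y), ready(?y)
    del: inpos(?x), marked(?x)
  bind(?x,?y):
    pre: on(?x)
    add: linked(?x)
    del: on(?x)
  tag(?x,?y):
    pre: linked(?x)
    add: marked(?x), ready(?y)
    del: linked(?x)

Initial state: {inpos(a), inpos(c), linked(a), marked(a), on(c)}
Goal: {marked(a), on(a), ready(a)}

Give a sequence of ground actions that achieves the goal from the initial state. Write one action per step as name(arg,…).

1. step(a)  →  {inpos(c), linked(a), marked(a), on(a), on(c)}
2. flip(a,a)  →  {inpos(c), marked(a), on(a), on(c), ready(a)}

step(a); flip(a,a)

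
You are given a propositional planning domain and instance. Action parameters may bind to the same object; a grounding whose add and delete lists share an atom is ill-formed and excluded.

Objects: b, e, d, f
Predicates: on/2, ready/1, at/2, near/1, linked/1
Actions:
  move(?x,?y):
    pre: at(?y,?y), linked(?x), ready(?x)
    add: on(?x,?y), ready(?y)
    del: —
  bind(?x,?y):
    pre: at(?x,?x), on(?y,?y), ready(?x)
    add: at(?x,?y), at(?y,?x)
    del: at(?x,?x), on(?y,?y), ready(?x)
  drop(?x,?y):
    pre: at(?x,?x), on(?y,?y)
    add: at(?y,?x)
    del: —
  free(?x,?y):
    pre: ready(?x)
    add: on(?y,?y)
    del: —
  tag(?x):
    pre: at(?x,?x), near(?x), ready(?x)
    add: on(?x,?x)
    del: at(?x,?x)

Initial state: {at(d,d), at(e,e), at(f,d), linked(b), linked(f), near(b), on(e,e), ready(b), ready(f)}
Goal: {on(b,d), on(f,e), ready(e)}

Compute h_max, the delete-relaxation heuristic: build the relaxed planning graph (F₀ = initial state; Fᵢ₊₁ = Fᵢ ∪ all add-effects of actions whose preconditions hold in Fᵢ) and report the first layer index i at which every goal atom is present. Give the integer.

F0 = init (9 atoms)
F1 = F0 ∪ {at(e,d), on(b,b), on(b,d), on(b,e), on(d,d), on(f,d), on(f,e), on(f,f), ready(d), ready(e)}  (19 atoms)
goal ⊆ F1  ⇒  h_max = 1

1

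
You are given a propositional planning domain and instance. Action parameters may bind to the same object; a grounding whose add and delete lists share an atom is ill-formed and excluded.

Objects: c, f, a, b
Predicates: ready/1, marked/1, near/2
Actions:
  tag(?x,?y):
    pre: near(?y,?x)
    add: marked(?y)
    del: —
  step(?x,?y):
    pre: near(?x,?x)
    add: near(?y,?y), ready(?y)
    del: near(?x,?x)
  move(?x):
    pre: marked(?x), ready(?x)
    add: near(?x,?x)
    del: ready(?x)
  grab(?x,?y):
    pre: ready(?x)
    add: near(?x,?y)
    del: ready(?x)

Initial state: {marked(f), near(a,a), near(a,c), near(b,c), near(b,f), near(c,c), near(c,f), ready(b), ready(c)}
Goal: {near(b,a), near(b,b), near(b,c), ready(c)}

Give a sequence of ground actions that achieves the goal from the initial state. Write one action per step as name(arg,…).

1. step(c,b)  →  {marked(f), near(a,a), near(a,c), near(b,b), near(b,c), near(b,f), near(c,f), ready(b), ready(c)}
2. grab(b,a)  →  {marked(f), near(a,a), near(a,c), near(b,a), near(b,b), near(b,c), near(b,f), near(c,f), ready(c)}

step(c,b); grab(b,a)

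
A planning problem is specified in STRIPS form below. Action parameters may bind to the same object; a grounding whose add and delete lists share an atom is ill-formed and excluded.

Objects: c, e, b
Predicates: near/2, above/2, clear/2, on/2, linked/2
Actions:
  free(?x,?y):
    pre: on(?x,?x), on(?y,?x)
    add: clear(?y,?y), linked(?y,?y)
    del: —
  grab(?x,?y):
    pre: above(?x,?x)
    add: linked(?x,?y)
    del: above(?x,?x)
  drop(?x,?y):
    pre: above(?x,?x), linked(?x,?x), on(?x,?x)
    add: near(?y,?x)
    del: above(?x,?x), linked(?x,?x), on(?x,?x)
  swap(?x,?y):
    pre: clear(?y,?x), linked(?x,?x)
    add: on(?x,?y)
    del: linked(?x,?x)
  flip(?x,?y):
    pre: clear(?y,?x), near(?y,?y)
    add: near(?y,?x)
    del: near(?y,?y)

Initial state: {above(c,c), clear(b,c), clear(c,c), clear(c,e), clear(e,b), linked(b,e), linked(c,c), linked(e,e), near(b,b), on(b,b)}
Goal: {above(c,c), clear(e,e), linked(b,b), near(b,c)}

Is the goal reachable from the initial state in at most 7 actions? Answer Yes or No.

1. free(b,b)  →  {above(c,c), clear(b,b), clear(b,c), clear(c,c), clear(c,e), clear(e,b), linked(b,b), linked(b,e), linked(c,c), linked(e,e), near(b,b), on(b,b)}
2. swap(c,c)  →  {above(c,c), clear(b,b), clear(b,c), clear(c,c), clear(c,e), clear(e,b), linked(b,b), linked(b,e), linked(e,e), near(b,b), on(b,b), on(c,c)}
3. swap(e,c)  →  {above(c,c), clear(b,b), clear(b,c), clear(c,c), clear(c,e), clear(e,b), linked(b,b), linked(b,e), near(b,b), on(b,b), on(c,c), on(e,c)}
4. free(c,e)  →  {above(c,c), clear(b,b), clear(b,c), clear(c,c), clear(c,e), clear(e,b), clear(e,e), linked(b,b), linked(b,e), linked(e,e), near(b,b), on(b,b), on(c,c), on(e,c)}
5. flip(c,b)  →  {above(c,c), clear(b,b), clear(b,c), clear(c,c), clear(c,e), clear(e,b), clear(e,e), linked(b,b), linked(b,e), linked(e,e), near(b,c), on(b,b), on(c,c), on(e,c)}
optimal plan length = 5; 5 ≤ 7

Yes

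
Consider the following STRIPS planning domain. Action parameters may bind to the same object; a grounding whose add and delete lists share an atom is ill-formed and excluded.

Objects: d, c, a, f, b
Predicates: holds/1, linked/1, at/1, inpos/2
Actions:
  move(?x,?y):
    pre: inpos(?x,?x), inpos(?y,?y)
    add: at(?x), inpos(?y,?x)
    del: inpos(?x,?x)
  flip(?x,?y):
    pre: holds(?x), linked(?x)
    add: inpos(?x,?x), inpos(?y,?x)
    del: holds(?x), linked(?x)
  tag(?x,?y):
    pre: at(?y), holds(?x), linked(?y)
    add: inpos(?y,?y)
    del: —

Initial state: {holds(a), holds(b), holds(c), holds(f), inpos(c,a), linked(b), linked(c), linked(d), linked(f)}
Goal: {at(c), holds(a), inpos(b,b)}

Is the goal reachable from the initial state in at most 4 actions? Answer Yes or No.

Yes

1. flip(c,d)  →  {holds(a), holds(b), holds(f), inpos(c,a), inpos(c,c), inpos(d,c), linked(b), linked(d), linked(f)}
2. flip(b,d)  →  {holds(a), holds(f), inpos(b,b), inpos(c,a), inpos(c,c), inpos(d,b), inpos(d,c), linked(d), linked(f)}
3. move(c,b)  →  {at(c), holds(a), holds(f), inpos(b,b), inpos(b,c), inpos(c,a), inpos(d,b), inpos(d,c), linked(d), linked(f)}
optimal plan length = 3; 3 ≤ 4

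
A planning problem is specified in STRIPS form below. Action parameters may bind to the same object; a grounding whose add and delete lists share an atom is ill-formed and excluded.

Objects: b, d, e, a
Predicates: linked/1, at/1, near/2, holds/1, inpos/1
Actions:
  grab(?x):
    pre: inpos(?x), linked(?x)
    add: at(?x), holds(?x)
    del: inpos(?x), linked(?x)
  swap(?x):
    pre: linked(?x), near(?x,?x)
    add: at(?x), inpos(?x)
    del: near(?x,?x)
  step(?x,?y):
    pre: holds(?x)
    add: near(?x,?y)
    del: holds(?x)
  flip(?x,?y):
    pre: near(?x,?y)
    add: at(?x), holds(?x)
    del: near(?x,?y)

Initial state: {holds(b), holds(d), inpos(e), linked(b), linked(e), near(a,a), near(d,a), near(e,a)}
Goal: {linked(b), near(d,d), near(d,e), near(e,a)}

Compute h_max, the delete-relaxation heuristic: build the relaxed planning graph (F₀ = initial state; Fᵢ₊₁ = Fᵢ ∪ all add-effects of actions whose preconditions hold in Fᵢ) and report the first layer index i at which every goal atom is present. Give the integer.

1

F0 = init (8 atoms)
F1 = F0 ∪ {at(a), at(d), at(e), holds(a), holds(e), near(b,a), near(b,b), near(b,d), near(b,e), near(d,b), near(d,d), near(d,e)}  (20 atoms)
goal ⊆ F1  ⇒  h_max = 1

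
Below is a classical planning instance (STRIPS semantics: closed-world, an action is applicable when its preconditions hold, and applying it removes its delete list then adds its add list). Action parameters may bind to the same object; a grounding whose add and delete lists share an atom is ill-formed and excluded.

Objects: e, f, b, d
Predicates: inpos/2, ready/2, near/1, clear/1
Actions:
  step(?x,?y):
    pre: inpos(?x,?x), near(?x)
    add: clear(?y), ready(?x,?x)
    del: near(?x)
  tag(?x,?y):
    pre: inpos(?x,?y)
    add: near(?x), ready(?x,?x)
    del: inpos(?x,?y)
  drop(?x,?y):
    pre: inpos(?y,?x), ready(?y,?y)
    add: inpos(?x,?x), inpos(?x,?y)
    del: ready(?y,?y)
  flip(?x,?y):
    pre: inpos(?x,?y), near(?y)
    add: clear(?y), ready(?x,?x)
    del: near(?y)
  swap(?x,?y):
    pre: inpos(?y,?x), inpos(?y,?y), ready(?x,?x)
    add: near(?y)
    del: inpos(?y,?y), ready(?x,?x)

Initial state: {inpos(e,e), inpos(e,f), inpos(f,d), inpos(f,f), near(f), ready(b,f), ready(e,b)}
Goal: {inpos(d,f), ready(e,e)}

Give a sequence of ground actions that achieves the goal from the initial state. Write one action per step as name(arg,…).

step(f,e); tag(e,e); drop(d,f)

1. step(f,e)  →  {clear(e), inpos(e,e), inpos(e,f), inpos(f,d), inpos(f,f), ready(b,f), ready(e,b), ready(f,f)}
2. tag(e,e)  →  {clear(e), inpos(e,f), inpos(f,d), inpos(f,f), near(e), ready(b,f), ready(e,b), ready(e,e), ready(f,f)}
3. drop(d,f)  →  {clear(e), inpos(d,d), inpos(d,f), inpos(e,f), inpos(f,d), inpos(f,f), near(e), ready(b,f), ready(e,b), ready(e,e)}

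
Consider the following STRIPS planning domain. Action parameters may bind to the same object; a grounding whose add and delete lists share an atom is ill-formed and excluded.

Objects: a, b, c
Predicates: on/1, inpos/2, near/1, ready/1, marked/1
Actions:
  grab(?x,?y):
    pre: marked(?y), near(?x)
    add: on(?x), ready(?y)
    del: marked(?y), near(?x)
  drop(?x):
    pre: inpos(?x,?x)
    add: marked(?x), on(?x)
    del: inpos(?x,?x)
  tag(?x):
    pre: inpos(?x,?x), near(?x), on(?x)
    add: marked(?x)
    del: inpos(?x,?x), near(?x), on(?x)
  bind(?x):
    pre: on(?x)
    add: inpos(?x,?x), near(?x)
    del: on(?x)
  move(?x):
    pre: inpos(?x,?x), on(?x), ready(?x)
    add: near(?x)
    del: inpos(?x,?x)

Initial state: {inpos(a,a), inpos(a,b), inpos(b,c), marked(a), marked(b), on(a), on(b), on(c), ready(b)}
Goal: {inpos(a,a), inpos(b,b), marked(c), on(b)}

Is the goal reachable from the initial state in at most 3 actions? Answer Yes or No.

No

1. bind(b)  →  {inpos(a,a), inpos(a,b), inpos(b,b), inpos(b,c), marked(a), marked(b), near(b), on(a), on(c), ready(b)}
2. grab(b,a)  →  {inpos(a,a), inpos(a,b), inpos(b,b), inpos(b,c), marked(b), on(a), on(b), on(c), ready(a), ready(b)}
3. bind(c)  →  {inpos(a,a), inpos(a,b), inpos(b,b), inpos(b,c), inpos(c,c), marked(b), near(c), on(a), on(b), ready(a), ready(b)}
4. drop(c)  →  {inpos(a,a), inpos(a,b), inpos(b,b), inpos(b,c), marked(b), marked(c), near(c), on(a), on(b), on(c), ready(a), ready(b)}
optimal plan length = 4; 4 > 3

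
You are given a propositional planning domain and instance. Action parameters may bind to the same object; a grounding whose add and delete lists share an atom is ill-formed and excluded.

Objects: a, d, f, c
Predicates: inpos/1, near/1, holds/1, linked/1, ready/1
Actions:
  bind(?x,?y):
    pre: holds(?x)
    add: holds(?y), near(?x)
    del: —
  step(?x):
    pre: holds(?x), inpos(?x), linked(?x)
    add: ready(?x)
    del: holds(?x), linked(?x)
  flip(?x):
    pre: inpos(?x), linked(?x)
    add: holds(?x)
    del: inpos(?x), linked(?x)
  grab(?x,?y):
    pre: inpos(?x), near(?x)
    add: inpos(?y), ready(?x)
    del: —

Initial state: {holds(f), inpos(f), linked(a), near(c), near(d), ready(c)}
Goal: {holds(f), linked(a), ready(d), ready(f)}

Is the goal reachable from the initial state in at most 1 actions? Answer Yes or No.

No

1. bind(f,a)  →  {holds(a), holds(f), inpos(f), linked(a), near(c), near(d), near(f), ready(c)}
2. grab(f,d)  →  {holds(a), holds(f), inpos(d), inpos(f), linked(a), near(c), near(d), near(f), ready(c), ready(f)}
3. grab(d,a)  →  {holds(a), holds(f), inpos(a), inpos(d), inpos(f), linked(a), near(c), near(d), near(f), ready(c), ready(d), ready(f)}
optimal plan length = 3; 3 > 1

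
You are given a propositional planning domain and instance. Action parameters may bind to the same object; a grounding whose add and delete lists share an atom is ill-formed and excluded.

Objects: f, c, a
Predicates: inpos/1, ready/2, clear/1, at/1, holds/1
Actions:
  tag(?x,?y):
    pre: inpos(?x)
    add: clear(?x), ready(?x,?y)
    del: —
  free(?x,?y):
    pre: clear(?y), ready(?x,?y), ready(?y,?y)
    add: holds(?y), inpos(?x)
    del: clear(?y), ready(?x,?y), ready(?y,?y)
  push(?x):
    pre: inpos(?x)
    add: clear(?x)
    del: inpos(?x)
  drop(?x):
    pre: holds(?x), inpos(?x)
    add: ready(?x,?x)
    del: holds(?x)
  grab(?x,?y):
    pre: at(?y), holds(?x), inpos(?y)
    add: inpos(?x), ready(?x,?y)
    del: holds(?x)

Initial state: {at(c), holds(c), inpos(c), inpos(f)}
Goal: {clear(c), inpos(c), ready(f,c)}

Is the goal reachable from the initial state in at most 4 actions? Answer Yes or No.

Yes

1. tag(f,c)  →  {at(c), clear(f), holds(c), inpos(c), inpos(f), ready(f,c)}
2. tag(c,f)  →  {at(c), clear(c), clear(f), holds(c), inpos(c), inpos(f), ready(c,f), ready(f,c)}
optimal plan length = 2; 2 ≤ 4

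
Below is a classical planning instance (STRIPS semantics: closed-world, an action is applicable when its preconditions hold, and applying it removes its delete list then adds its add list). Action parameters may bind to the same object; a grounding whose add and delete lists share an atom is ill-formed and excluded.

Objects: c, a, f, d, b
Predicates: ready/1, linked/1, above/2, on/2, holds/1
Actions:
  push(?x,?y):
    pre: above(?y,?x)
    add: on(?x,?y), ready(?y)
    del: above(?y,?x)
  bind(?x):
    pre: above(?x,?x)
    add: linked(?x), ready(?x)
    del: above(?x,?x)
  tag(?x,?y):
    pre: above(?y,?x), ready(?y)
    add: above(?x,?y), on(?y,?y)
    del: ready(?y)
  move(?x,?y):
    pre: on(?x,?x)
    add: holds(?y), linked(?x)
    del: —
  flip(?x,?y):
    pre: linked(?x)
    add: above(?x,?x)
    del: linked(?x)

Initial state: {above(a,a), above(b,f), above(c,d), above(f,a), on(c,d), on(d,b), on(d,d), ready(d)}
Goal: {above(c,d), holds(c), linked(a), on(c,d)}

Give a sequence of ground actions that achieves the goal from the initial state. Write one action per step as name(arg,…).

1. push(a,a)  →  {above(b,f), above(c,d), above(f,a), on(a,a), on(c,d), on(d,b), on(d,d), ready(a), ready(d)}
2. move(a,c)  →  {above(b,f), above(c,d), above(f,a), holds(c), linked(a), on(a,a), on(c,d), on(d,b), on(d,d), ready(a), ready(d)}

push(a,a); move(a,c)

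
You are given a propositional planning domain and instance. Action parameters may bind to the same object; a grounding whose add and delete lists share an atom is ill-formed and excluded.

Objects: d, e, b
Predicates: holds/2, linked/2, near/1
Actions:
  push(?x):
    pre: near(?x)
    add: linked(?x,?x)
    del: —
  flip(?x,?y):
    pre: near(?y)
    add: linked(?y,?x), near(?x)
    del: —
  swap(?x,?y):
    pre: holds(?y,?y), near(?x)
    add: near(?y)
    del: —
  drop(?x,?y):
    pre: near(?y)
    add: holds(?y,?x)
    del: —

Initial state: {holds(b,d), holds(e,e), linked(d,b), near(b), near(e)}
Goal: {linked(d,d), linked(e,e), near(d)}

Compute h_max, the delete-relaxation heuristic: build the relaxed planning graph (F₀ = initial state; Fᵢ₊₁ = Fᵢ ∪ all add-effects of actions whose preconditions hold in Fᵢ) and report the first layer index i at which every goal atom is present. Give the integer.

F0 = init (5 atoms)
F1 = F0 ∪ {holds(b,b), holds(b,e), holds(e,b), holds(e,d), linked(b,b), linked(b,d), linked(b,e), linked(e,b), linked(e,d), linked(e,e), near(d)}  (16 atoms)
F2 = F1 ∪ {holds(d,b), holds(d,d), holds(d,e), linked(d,d), linked(d,e)}  (21 atoms)
goal ⊆ F2  ⇒  h_max = 2

2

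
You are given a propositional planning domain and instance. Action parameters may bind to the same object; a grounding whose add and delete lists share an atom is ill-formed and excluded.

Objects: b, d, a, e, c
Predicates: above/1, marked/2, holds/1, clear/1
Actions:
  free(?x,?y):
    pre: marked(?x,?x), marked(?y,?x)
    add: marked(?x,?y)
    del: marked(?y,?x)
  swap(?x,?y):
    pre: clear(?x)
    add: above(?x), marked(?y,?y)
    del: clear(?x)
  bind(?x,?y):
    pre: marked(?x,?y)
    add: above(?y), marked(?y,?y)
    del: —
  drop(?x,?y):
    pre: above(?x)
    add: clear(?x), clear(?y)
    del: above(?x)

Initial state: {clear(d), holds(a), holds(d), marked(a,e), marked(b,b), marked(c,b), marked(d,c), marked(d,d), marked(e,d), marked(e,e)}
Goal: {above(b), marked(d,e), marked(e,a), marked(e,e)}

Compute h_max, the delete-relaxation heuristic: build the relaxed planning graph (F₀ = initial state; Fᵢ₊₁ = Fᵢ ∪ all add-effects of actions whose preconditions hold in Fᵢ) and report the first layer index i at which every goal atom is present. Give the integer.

F0 = init (10 atoms)
F1 = F0 ∪ {above(b), above(c), above(d), above(e), marked(a,a), marked(b,c), marked(c,c), marked(d,e), marked(e,a)}  (19 atoms)
goal ⊆ F1  ⇒  h_max = 1

1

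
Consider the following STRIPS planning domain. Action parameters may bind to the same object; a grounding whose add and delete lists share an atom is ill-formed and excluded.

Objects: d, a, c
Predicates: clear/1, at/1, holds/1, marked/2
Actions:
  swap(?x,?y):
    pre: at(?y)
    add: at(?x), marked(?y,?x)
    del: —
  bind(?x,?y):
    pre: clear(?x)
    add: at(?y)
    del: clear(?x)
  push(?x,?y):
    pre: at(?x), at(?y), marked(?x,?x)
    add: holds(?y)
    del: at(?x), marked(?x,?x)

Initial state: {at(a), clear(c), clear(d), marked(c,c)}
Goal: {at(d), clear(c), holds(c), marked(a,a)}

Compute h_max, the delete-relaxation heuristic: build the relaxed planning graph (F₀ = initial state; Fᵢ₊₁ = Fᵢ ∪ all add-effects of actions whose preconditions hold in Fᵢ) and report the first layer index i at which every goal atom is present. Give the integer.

F0 = init (4 atoms)
F1 = F0 ∪ {at(c), at(d), marked(a,a), marked(a,c), marked(a,d)}  (9 atoms)
F2 = F1 ∪ {holds(a), holds(c), holds(d), marked(c,a), marked(c,d), marked(d,a), marked(d,c), marked(d,d)}  (17 atoms)
goal ⊆ F2  ⇒  h_max = 2

2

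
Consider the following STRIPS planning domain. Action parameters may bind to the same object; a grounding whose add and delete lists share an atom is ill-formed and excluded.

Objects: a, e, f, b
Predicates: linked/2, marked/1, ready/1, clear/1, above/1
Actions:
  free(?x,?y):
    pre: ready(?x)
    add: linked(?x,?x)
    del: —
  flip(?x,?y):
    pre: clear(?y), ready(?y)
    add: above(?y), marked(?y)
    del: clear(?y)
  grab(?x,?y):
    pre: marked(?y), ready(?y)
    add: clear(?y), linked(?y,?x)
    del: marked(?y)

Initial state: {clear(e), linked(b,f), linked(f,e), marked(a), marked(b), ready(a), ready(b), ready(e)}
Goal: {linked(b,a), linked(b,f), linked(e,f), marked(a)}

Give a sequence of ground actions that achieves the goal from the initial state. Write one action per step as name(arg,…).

1. flip(a,e)  →  {above(e), linked(b,f), linked(f,e), marked(a), marked(b), marked(e), ready(a), ready(b), ready(e)}
2. grab(a,b)  →  {above(e), clear(b), linked(b,a), linked(b,f), linked(f,e), marked(a), marked(e), ready(a), ready(b), ready(e)}
3. grab(f,e)  →  {above(e), clear(b), clear(e), linked(b,a), linked(b,f), linked(e,f), linked(f,e), marked(a), ready(a), ready(b), ready(e)}

flip(a,e); grab(a,b); grab(f,e)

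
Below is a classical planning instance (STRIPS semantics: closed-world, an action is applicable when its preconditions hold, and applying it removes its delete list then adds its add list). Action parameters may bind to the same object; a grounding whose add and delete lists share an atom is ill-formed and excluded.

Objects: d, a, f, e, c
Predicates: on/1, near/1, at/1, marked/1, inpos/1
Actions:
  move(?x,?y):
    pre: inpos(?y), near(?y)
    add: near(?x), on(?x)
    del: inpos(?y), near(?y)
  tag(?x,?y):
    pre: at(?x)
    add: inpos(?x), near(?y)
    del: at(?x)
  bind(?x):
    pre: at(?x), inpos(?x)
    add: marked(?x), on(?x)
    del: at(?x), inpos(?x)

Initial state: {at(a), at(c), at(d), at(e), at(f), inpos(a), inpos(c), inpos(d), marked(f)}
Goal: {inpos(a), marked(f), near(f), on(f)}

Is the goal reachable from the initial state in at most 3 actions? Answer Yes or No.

1. tag(d,d)  →  {at(a), at(c), at(e), at(f), inpos(a), inpos(c), inpos(d), marked(f), near(d)}
2. move(f,d)  →  {at(a), at(c), at(e), at(f), inpos(a), inpos(c), marked(f), near(f), on(f)}
optimal plan length = 2; 2 ≤ 3

Yes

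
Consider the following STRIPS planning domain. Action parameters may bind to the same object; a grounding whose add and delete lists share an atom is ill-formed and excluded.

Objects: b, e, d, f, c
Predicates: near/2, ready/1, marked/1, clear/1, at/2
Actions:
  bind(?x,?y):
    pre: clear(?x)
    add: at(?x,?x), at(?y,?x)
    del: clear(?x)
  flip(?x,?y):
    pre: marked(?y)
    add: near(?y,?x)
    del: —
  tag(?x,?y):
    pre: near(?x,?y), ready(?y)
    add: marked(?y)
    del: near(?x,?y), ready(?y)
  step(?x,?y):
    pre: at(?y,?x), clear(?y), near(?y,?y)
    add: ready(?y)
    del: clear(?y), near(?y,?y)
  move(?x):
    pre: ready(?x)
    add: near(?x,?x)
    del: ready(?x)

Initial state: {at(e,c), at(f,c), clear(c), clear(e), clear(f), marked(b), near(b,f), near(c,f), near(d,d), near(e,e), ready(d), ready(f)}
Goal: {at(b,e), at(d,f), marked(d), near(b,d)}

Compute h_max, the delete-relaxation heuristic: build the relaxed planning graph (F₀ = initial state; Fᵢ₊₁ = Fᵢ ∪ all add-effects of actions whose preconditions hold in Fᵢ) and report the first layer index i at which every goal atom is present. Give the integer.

1

F0 = init (12 atoms)
F1 = F0 ∪ {at(b,c), at(b,e), at(b,f), at(c,c), at(c,e), at(c,f), at(d,c), at(d,e), at(d,f), at(e,e), at(e,f), at(f,e), at(f,f), marked(d), marked(f), near(b,b), near(b,c), near(b,d), near(b,e), near(f,f), ready(e)}  (33 atoms)
goal ⊆ F1  ⇒  h_max = 1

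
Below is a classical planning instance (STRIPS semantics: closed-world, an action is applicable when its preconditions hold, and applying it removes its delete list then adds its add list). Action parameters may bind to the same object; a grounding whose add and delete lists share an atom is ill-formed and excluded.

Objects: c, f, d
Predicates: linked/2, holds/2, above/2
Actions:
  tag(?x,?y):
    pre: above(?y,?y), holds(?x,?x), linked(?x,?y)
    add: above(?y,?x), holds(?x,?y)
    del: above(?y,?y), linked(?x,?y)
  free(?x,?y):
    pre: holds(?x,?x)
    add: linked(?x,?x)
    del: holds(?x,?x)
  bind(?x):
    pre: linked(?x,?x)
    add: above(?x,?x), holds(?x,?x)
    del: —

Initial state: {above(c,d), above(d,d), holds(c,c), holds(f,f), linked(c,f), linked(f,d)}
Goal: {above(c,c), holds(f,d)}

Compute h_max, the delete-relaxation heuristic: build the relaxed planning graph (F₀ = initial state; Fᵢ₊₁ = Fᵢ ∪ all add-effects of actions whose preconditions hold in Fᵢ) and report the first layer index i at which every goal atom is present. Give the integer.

2

F0 = init (6 atoms)
F1 = F0 ∪ {above(d,f), holds(f,d), linked(c,c), linked(f,f)}  (10 atoms)
F2 = F1 ∪ {above(c,c), above(f,f)}  (12 atoms)
goal ⊆ F2  ⇒  h_max = 2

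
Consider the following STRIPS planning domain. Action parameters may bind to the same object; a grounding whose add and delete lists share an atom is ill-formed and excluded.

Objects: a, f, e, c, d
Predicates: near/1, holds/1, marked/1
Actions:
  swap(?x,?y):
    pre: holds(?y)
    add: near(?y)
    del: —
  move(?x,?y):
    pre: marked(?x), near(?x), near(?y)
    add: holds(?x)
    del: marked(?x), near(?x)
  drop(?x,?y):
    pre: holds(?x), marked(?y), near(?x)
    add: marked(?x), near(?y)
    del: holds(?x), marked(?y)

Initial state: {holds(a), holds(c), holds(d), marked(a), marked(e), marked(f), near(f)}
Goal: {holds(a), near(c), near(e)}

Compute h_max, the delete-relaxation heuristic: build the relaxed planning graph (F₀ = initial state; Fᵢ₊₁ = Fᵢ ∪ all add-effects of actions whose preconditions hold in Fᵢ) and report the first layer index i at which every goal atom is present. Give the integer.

F0 = init (7 atoms)
F1 = F0 ∪ {holds(f), near(a), near(c), near(d)}  (11 atoms)
F2 = F1 ∪ {marked(c), marked(d), near(e)}  (14 atoms)
goal ⊆ F2  ⇒  h_max = 2

2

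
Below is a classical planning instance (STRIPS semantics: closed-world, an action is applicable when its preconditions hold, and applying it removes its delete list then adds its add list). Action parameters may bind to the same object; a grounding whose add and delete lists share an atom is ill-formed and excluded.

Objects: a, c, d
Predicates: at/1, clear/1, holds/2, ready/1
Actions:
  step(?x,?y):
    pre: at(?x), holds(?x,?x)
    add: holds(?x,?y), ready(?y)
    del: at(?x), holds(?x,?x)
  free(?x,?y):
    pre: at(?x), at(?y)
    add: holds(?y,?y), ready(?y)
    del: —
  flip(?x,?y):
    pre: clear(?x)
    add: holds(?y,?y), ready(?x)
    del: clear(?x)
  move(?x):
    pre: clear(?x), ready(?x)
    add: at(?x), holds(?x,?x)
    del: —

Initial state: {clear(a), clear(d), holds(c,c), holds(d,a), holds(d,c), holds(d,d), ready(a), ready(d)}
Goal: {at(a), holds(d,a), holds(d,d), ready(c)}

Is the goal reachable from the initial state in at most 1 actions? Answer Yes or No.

1. move(a)  →  {at(a), clear(a), clear(d), holds(a,a), holds(c,c), holds(d,a), holds(d,c), holds(d,d), ready(a), ready(d)}
2. step(a,c)  →  {clear(a), clear(d), holds(a,c), holds(c,c), holds(d,a), holds(d,c), holds(d,d), ready(a), ready(c), ready(d)}
3. move(a)  →  {at(a), clear(a), clear(d), holds(a,a), holds(a,c), holds(c,c), holds(d,a), holds(d,c), holds(d,d), ready(a), ready(c), ready(d)}
optimal plan length = 3; 3 > 1

No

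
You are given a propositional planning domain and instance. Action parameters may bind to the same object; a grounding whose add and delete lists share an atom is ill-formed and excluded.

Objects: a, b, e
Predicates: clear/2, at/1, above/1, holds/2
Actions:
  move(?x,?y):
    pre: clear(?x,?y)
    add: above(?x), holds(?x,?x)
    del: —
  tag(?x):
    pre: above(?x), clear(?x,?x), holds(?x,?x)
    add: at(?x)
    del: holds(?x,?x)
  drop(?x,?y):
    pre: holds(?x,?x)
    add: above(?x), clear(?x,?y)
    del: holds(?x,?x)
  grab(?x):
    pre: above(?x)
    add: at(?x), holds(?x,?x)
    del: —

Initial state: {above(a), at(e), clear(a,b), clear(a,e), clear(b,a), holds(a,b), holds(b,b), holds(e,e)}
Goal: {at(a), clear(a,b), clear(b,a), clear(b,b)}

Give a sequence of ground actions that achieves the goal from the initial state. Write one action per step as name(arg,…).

1. drop(b,b)  →  {above(a), above(b), at(e), clear(a,b), clear(a,e), clear(b,a), clear(b,b), holds(a,b), holds(e,e)}
2. grab(a)  →  {above(a), above(b), at(a), at(e), clear(a,b), clear(a,e), clear(b,a), clear(b,b), holds(a,a), holds(a,b), holds(e,e)}

drop(b,b); grab(a)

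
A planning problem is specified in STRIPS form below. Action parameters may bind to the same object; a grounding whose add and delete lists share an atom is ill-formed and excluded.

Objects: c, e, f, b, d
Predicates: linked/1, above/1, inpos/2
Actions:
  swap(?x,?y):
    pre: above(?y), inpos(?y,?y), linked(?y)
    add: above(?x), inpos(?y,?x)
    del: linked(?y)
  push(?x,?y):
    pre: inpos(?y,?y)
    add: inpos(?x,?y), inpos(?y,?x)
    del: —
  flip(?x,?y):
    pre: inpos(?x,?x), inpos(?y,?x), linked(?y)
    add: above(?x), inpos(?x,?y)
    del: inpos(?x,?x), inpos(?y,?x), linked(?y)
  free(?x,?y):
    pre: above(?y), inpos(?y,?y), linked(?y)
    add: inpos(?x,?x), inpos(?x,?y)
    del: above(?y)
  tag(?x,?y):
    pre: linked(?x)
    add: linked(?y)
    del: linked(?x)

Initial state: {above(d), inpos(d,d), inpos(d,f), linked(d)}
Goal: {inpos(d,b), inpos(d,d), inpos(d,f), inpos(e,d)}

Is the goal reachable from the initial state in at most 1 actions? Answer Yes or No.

1. swap(b,d)  →  {above(b), above(d), inpos(d,b), inpos(d,d), inpos(d,f)}
2. push(e,d)  →  {above(b), above(d), inpos(d,b), inpos(d,d), inpos(d,e), inpos(d,f), inpos(e,d)}
optimal plan length = 2; 2 > 1

No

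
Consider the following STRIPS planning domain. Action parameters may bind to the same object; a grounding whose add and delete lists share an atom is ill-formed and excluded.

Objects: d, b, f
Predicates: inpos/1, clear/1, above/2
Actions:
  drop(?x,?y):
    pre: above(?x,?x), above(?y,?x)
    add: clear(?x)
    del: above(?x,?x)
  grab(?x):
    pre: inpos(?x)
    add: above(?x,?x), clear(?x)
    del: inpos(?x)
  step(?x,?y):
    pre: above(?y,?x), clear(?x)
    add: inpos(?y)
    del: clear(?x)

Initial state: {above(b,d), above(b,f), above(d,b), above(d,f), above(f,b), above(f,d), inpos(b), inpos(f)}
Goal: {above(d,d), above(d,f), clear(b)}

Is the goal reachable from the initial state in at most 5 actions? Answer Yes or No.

Yes

1. grab(b)  →  {above(b,b), above(b,d), above(b,f), above(d,b), above(d,f), above(f,b), above(f,d), clear(b), inpos(f)}
2. grab(f)  →  {above(b,b), above(b,d), above(b,f), above(d,b), above(d,f), above(f,b), above(f,d), above(f,f), clear(b), clear(f)}
3. step(f,d)  →  {above(b,b), above(b,d), above(b,f), above(d,b), above(d,f), above(f,b), above(f,d), above(f,f), clear(b), inpos(d)}
4. grab(d)  →  {above(b,b), above(b,d), above(b,f), above(d,b), above(d,d), above(d,f), above(f,b), above(f,d), above(f,f), clear(b), clear(d)}
optimal plan length = 4; 4 ≤ 5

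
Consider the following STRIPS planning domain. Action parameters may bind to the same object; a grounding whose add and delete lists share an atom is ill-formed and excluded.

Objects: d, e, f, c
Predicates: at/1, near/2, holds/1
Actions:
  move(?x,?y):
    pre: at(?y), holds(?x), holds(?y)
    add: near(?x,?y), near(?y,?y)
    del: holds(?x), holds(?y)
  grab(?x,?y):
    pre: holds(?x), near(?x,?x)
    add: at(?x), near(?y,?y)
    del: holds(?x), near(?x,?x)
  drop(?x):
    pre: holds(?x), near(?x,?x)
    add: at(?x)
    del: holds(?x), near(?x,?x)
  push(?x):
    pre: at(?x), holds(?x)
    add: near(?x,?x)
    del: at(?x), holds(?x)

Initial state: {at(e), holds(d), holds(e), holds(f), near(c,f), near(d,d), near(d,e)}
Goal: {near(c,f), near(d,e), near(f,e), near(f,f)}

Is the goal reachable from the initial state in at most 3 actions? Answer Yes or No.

1. move(f,e)  →  {at(e), holds(d), near(c,f), near(d,d), near(d,e), near(e,e), near(f,e)}
2. grab(d,f)  →  {at(d), at(e), near(c,f), near(d,e), near(e,e), near(f,e), near(f,f)}
optimal plan length = 2; 2 ≤ 3

Yes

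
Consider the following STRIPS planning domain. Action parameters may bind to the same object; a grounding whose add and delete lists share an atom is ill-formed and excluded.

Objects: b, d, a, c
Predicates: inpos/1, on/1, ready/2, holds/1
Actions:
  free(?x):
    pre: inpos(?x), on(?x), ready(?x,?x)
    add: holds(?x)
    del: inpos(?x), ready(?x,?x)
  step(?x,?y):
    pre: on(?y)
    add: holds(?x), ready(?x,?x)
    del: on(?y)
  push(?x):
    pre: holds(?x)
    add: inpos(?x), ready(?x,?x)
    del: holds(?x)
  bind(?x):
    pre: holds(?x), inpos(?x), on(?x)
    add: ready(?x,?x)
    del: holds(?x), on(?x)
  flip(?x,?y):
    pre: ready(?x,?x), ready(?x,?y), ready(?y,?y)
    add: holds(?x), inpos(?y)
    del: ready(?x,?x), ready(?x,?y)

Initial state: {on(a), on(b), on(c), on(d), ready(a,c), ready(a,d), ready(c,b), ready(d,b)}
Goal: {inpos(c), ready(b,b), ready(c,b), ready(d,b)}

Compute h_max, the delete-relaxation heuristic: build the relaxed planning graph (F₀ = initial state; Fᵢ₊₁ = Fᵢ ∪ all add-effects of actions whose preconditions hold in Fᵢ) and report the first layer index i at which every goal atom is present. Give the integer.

2

F0 = init (8 atoms)
F1 = F0 ∪ {holds(a), holds(b), holds(c), holds(d), ready(a,a), ready(b,b), ready(c,c), ready(d,d)}  (16 atoms)
F2 = F1 ∪ {inpos(a), inpos(b), inpos(c), inpos(d)}  (20 atoms)
goal ⊆ F2  ⇒  h_max = 2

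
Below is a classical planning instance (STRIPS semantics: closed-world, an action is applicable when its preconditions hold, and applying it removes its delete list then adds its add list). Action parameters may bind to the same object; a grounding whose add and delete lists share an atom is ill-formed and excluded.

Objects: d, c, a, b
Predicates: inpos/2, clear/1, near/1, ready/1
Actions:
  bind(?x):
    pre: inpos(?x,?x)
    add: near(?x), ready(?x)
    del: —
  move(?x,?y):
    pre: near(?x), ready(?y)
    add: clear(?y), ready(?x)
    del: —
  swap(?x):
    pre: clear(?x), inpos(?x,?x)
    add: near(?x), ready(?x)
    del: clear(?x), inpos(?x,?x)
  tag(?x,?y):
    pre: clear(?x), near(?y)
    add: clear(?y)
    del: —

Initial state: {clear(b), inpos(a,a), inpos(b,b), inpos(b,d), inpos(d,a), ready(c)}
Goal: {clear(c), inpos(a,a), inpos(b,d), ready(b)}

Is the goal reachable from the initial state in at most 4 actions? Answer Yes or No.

Yes

1. bind(b)  →  {clear(b), inpos(a,a), inpos(b,b), inpos(b,d), inpos(d,a), near(b), ready(b), ready(c)}
2. move(b,c)  →  {clear(b), clear(c), inpos(a,a), inpos(b,b), inpos(b,d), inpos(d,a), near(b), ready(b), ready(c)}
optimal plan length = 2; 2 ≤ 4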